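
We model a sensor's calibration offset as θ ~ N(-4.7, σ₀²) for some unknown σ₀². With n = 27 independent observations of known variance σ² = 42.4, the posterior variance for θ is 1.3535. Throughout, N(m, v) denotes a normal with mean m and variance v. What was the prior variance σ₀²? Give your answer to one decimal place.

For the Normal–Normal model with known σ², precisions add: τ_n = τ₀ + n/σ².
So 1/σ₀² = 1/1.3535 − 27/42.4 = 0.738825 − 0.636792 = 0.102033.
Hence σ₀² = 1/0.102033 ≈ 9.8.

σ₀² = 9.8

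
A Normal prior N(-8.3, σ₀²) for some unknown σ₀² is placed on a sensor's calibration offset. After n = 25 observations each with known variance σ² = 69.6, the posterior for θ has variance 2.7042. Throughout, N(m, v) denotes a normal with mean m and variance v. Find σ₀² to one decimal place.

σ₀² = 94.3

For the Normal–Normal model with known σ², precisions add: τ_n = τ₀ + n/σ².
So 1/σ₀² = 1/2.7042 − 25/69.6 = 0.369795 − 0.359195 = 0.010600.
Hence σ₀² = 1/0.010600 ≈ 94.3.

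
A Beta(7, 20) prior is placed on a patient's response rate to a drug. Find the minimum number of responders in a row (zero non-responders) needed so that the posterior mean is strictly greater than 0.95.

k = 374

After k responders and 0 non-responders the posterior is Beta(7+k, 20), with mean (7+k)/(7+20+k).
Set (7+k)/(27+k) > 0.95 and solve: k > (0.95·27 − 7)/(1 − 0.95) = 373.000.
The smallest integer exceeding 373.000 is 374.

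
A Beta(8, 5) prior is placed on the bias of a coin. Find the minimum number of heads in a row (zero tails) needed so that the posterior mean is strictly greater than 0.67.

k = 3

After k heads and 0 tails the posterior is Beta(8+k, 5), with mean (8+k)/(8+5+k).
Set (8+k)/(13+k) > 0.67 and solve: k > (0.67·13 − 8)/(1 − 0.67) = 2.152.
The smallest integer exceeding 2.152 is 3.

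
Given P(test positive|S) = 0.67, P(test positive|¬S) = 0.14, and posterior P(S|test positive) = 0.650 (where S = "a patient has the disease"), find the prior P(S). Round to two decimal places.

P(S) = 0.28

In odds form, posterior odds = prior odds × likelihood ratio, so prior odds = posterior odds ÷ LR.
Posterior odds = 0.650/(1−0.650) = 1.8571. LR = 0.67/0.14 = 4.7857.
Prior odds = 1.8571/4.7857 = 0.3881, so P(S) = 0.3881/(1+0.3881) ≈ 0.28.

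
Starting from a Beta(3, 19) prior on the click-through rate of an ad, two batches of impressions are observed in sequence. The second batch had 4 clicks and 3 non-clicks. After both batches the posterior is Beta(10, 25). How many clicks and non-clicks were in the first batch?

Because Beta–binomial updating is additive in the counts, the combined data contributed (α_post−α_prior, β_post−β_prior) successes and failures.
Total across both batches: 10−3=7 clicks, 25−19=6 non-clicks.
Subtract the second batch: 7−4=3 clicks and 6−3=3 non-clicks.

3 clicks and 3 non-clicks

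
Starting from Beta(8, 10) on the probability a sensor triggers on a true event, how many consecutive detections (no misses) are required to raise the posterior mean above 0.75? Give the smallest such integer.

k = 23

After k detections and 0 misses the posterior is Beta(8+k, 10), with mean (8+k)/(8+10+k).
Set (8+k)/(18+k) > 0.75 and solve: k > (0.75·18 − 8)/(1 − 0.75) = 22.000.
The smallest integer exceeding 22.000 is 23, and checking k=23: (31)/(41) = 0.7561 > 0.75.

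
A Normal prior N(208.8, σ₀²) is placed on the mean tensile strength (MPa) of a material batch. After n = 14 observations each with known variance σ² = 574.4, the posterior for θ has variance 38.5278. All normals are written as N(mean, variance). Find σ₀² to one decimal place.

For the Normal–Normal model with known σ², precisions add: τ_n = τ₀ + n/σ².
So 1/σ₀² = 1/38.5278 − 14/574.4 = 0.025955 − 0.024373 = 0.001582.
Hence σ₀² = 1/0.001582 ≈ 632.1.

σ₀² = 632.1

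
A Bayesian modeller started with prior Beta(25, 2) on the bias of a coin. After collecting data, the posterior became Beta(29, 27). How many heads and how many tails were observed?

Under Beta–binomial conjugacy the posterior parameters are (α+s, β+f).
So s = 29 − 25 = 4 and f = 27 − 2 = 25.

4 heads and 25 tails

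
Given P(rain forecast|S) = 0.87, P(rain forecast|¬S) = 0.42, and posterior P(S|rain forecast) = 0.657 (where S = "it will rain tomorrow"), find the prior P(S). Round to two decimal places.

Bayes' rule in odds form gives O(S|E) = O(S)·[P(E|S)/P(E|¬S)], hence O(S) = O(S|E)/LR.
Posterior odds = 0.657/(1−0.657) = 1.9155. LR = 0.87/0.42 = 2.0714.
Prior odds = 1.9155/2.0714 = 0.9247, so P(S) = 0.9247/(1+0.9247) ≈ 0.48.

P(S) = 0.48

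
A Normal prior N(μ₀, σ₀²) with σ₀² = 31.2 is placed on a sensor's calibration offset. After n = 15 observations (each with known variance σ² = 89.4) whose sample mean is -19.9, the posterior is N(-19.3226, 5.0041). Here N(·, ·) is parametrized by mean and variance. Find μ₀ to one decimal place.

μ₀ = -16.3

The posterior mean is a precision-weighted average: μ_n = (τ₀μ₀ + τ_data·x̄)/(τ₀+τ_data), with τ₀=1/σ₀² and τ_data=n/σ².
Here τ₀ = 1/31.2 = 0.032051 and τ_data = 15/89.4 = 0.167785, so τ_n = 0.199836.
Rearranging for μ₀: μ₀ = (μ_n·τ_n − τ_data·x̄)/τ₀ = (-19.3226·0.199836 − 0.167785·-19.9) / 0.032051 = -0.522430/0.032051 ≈ -16.3.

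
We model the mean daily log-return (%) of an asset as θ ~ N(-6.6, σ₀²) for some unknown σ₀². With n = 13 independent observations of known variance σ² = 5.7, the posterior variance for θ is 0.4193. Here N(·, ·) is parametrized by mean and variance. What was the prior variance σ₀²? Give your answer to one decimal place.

σ₀² = 9.6

Posterior precision equals prior precision plus data precision: 1/σ_n² = 1/σ₀² + n/σ².
So 1/σ₀² = 1/0.4193 − 13/5.7 = 2.384927 − 2.280702 = 0.104225.
Hence σ₀² = 1/0.104225 ≈ 9.6.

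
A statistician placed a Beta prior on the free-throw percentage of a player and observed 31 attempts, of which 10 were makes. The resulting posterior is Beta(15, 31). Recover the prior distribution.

Beta(5, 10)

Beta is conjugate to the binomial likelihood: posterior = Beta(α+s, β+f).
So α = 15 − 10 = 5 and β = 31 − 21 = 10.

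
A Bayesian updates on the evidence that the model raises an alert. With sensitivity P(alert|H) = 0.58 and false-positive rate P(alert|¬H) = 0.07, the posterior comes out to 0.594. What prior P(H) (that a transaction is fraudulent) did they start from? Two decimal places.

In odds form, posterior odds = prior odds × likelihood ratio, so prior odds = posterior odds ÷ LR.
Posterior odds = 0.594/(1−0.594) = 1.4631. LR = 0.58/0.07 = 8.2857.
Prior odds = 1.4631/8.2857 = 0.1766, so P(H) = 0.1766/(1+0.1766) ≈ 0.15.

P(H) = 0.15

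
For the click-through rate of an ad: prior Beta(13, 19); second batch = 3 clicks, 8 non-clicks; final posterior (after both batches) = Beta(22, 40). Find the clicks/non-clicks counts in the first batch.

6 clicks and 13 non-clicks

Because Beta–binomial updating is additive in the counts, the combined data contributed (α_post−α_prior, β_post−β_prior) successes and failures.
Total across both batches: 22−13=9 clicks, 40−19=21 non-clicks.
Subtract the second batch: 9−3=6 clicks and 21−8=13 non-clicks.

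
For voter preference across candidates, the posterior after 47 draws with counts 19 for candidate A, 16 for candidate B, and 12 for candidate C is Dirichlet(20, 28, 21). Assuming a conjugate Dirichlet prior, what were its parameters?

For a Dirichlet(α) prior with multinomial counts c, the posterior is Dirichlet(α + c) componentwise.
Subtract each count from the matching posterior parameter: 20−19=1, 28−16=12, 21−12=9.

Dirichlet(1, 12, 9)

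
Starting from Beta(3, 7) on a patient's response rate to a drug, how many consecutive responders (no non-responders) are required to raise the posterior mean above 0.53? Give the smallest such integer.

k = 5

After k responders and 0 non-responders the posterior is Beta(3+k, 7), with mean (3+k)/(3+7+k).
Set (3+k)/(10+k) > 0.53 and solve: k > (0.53·10 − 3)/(1 − 0.53) = 4.894.
The smallest integer exceeding 4.894 is 5.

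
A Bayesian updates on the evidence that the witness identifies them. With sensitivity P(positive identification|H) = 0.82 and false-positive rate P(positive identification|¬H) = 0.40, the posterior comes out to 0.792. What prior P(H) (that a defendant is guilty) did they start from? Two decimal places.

P(H) = 0.65

Bayes' rule in odds form gives O(H|E) = O(H)·[P(E|H)/P(E|¬H)], hence O(H) = O(H|E)/LR.
Posterior odds = 0.792/(1−0.792) = 3.8077. LR = 0.82/0.40 = 2.0500.
Prior odds = 3.8077/2.0500 = 1.8574, so P(H) = 1.8574/(1+1.8574) ≈ 0.65.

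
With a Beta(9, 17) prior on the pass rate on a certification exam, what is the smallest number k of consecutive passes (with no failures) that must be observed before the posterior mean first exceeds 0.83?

After k passes and 0 failures the posterior is Beta(9+k, 17), with mean (9+k)/(9+17+k).
Set (9+k)/(26+k) > 0.83 and solve: k > (0.83·26 − 9)/(1 − 0.83) = 74.000.
The smallest integer exceeding 74.000 is 75.

k = 75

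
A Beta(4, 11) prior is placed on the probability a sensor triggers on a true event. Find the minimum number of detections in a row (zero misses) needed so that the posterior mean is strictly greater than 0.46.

k = 6

After k detections and 0 misses the posterior is Beta(4+k, 11), with mean (4+k)/(4+11+k).
Set (4+k)/(15+k) > 0.46 and solve: k > (0.46·15 − 4)/(1 − 0.46) = 5.370.
The smallest integer exceeding 5.370 is 6, and checking k=6: (10)/(21) = 0.4762 > 0.46.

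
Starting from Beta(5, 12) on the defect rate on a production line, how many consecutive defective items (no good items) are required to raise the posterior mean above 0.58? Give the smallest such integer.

k = 12

After k defective items and 0 good items the posterior is Beta(5+k, 12), with mean (5+k)/(5+12+k).
Set (5+k)/(17+k) > 0.58 and solve: k > (0.58·17 − 5)/(1 − 0.58) = 11.571.
The smallest integer exceeding 11.571 is 12.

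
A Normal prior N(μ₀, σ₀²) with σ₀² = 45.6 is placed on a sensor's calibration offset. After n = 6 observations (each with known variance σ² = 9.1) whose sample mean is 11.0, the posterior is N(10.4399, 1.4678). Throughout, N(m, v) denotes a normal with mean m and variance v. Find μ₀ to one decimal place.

μ₀ = -6.4

With known observation variance, the Normal–Normal posterior has precision τ_n = τ₀ + n/σ² and mean μ_n = (τ₀μ₀ + (n/σ²)x̄)/τ_n.
Here τ₀ = 1/45.6 = 0.021930 and τ_data = 6/9.1 = 0.659341, so τ_n = 0.681271.
Rearranging for μ₀: μ₀ = (μ_n·τ_n − τ_data·x̄)/τ₀ = (10.4399·0.681271 − 0.659341·11.0) / 0.021930 = -0.140350/0.021930 ≈ -6.4.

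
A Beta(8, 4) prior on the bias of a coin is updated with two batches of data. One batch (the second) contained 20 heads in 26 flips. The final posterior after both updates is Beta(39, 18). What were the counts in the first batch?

11 heads and 8 tails

Because Beta–binomial updating is additive in the counts, the combined data contributed (α_post−α_prior, β_post−β_prior) successes and failures.
Total across both batches: 39−8=31 heads, 18−4=14 tails.
Subtract the second batch: 31−20=11 heads and 14−6=8 tails.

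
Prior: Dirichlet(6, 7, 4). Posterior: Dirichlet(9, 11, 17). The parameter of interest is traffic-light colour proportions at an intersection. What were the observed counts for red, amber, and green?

For a Dirichlet(α) prior with multinomial counts c, the posterior is Dirichlet(α + c) componentwise.
Counts are posterior − prior componentwise: 9−6=3, 11−7=4, 17−4=13.

counts (3, 4, 13)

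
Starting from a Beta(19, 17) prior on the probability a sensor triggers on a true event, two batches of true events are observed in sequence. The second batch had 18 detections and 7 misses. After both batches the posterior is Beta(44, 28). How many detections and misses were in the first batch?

Sequential conjugate updates are equivalent to a single update on the pooled data, so total successes = posterior α − prior α and total failures = posterior β − prior β.
Total across both batches: 44−19=25 detections, 28−17=11 misses.
Subtract the second batch: 25−18=7 detections and 11−7=4 misses.

7 detections and 4 misses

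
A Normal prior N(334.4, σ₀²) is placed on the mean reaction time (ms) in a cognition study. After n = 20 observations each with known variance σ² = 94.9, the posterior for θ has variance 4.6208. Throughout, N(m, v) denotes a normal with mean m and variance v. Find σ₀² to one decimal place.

For the Normal–Normal model with known σ², precisions add: τ_n = τ₀ + n/σ².
So 1/σ₀² = 1/4.6208 − 20/94.9 = 0.216413 − 0.210748 = 0.005665.
Hence σ₀² = 1/0.005665 ≈ 176.5.

σ₀² = 176.5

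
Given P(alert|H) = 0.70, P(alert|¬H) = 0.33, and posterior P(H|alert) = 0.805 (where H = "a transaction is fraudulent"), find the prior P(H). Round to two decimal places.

Bayes' rule in odds form gives O(H|E) = O(H)·[P(E|H)/P(E|¬H)], hence O(H) = O(H|E)/LR.
Posterior odds = 0.805/(1−0.805) = 4.1282. LR = 0.70/0.33 = 2.1212.
Prior odds = 4.1282/2.1212 = 1.9462, so P(H) = 1.9462/(1+1.9462) ≈ 0.66.

P(H) = 0.66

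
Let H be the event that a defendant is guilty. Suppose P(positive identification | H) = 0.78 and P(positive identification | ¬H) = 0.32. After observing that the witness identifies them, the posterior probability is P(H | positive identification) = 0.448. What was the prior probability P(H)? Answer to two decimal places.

P(H) = 0.25

In odds form, posterior odds = prior odds × likelihood ratio, so prior odds = posterior odds ÷ LR.
Posterior odds = 0.448/(1−0.448) = 0.8116. LR = 0.78/0.32 = 2.4375.
Prior odds = 0.8116/2.4375 = 0.3330, so P(H) = 0.3330/(1+0.3330) ≈ 0.25.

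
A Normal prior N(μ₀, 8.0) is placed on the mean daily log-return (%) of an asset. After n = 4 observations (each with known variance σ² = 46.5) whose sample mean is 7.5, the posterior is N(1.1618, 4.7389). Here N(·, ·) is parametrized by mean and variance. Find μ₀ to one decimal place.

μ₀ = -3.2

The posterior mean is a precision-weighted average: μ_n = (τ₀μ₀ + τ_data·x̄)/(τ₀+τ_data), with τ₀=1/σ₀² and τ_data=n/σ².
Here τ₀ = 1/8.0 = 0.125000 and τ_data = 4/46.5 = 0.086022, so τ_n = 0.211022.
Rearranging for μ₀: μ₀ = (μ_n·τ_n − τ_data·x̄)/τ₀ = (1.1618·0.211022 − 0.086022·7.5) / 0.125000 = -0.400000/0.125000 ≈ -3.2.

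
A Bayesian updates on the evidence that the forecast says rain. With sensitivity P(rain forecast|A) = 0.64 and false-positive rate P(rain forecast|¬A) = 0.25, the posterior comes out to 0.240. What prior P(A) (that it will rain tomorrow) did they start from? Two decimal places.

P(A) = 0.11

In odds form, posterior odds = prior odds × likelihood ratio, so prior odds = posterior odds ÷ LR.
Posterior odds = 0.240/(1−0.240) = 0.3158. LR = 0.64/0.25 = 2.5600.
Prior odds = 0.3158/2.5600 = 0.1234, so P(A) = 0.1234/(1+0.1234) ≈ 0.11.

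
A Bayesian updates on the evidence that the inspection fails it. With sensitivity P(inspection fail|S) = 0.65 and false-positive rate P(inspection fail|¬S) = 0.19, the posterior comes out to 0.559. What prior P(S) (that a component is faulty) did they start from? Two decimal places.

P(S) = 0.27

In odds form, posterior odds = prior odds × likelihood ratio, so prior odds = posterior odds ÷ LR.
Posterior odds = 0.559/(1−0.559) = 1.2676. LR = 0.65/0.19 = 3.4211.
Prior odds = 1.2676/3.4211 = 0.3705, so P(S) = 0.3705/(1+0.3705) ≈ 0.27.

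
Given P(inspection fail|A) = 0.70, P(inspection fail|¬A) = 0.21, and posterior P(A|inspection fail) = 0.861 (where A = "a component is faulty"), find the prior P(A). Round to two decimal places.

P(A) = 0.65

Bayes' rule in odds form gives O(A|E) = O(A)·[P(E|A)/P(E|¬A)], hence O(A) = O(A|E)/LR.
Posterior odds = 0.861/(1−0.861) = 6.1942. LR = 0.70/0.21 = 3.3333.
Prior odds = 6.1942/3.3333 = 1.8583, so P(A) = 1.8583/(1+1.8583) ≈ 0.65.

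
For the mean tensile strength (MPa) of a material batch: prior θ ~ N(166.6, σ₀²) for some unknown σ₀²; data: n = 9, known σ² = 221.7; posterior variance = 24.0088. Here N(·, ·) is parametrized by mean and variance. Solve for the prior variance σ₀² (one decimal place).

Posterior precision equals prior precision plus data precision: 1/σ_n² = 1/σ₀² + n/σ².
So 1/σ₀² = 1/24.0088 − 9/221.7 = 0.041651 − 0.040595 = 0.001056.
Hence σ₀² = 1/0.001056 ≈ 947.0.

σ₀² = 947.0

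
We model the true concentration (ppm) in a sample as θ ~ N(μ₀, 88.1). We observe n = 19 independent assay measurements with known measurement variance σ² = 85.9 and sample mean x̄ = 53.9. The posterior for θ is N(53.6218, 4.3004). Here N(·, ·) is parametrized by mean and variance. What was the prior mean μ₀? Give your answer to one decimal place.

The posterior mean is a precision-weighted average: μ_n = (τ₀μ₀ + τ_data·x̄)/(τ₀+τ_data), with τ₀=1/σ₀² and τ_data=n/σ².
Here τ₀ = 1/88.1 = 0.011351 and τ_data = 19/85.9 = 0.221187, so τ_n = 0.232538.
Rearranging for μ₀: μ₀ = (μ_n·τ_n − τ_data·x̄)/τ₀ = (53.6218·0.232538 − 0.221187·53.9) / 0.011351 = 0.547127/0.011351 ≈ 48.2.

μ₀ = 48.2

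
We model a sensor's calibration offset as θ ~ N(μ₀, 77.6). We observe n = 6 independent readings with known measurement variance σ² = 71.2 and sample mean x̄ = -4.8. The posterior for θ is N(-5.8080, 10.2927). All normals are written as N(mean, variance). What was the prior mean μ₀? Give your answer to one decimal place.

μ₀ = -12.4

With known observation variance, the Normal–Normal posterior has precision τ_n = τ₀ + n/σ² and mean μ_n = (τ₀μ₀ + (n/σ²)x̄)/τ_n.
Here τ₀ = 1/77.6 = 0.012887 and τ_data = 6/71.2 = 0.084270, so τ_n = 0.097157.
Rearranging for μ₀: μ₀ = (μ_n·τ_n − τ_data·x̄)/τ₀ = (-5.8080·0.097157 − 0.084270·-4.8) / 0.012887 = -0.159792/0.012887 ≈ -12.4.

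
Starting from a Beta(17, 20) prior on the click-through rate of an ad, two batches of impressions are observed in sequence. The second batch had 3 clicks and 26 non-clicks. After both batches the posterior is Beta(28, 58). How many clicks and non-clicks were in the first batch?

8 clicks and 12 non-clicks

Because Beta–binomial updating is additive in the counts, the combined data contributed (α_post−α_prior, β_post−β_prior) successes and failures.
Total across both batches: 28−17=11 clicks, 58−20=38 non-clicks.
Subtract the second batch: 11−3=8 clicks and 38−26=12 non-clicks.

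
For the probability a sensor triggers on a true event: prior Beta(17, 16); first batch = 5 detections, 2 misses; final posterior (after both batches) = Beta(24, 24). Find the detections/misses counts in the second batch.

Because Beta–binomial updating is additive in the counts, the combined data contributed (α_post−α_prior, β_post−β_prior) successes and failures.
Total across both batches: 24−17=7 detections, 24−16=8 misses.
Subtract the first batch: 7−5=2 detections and 8−2=6 misses.

2 detections and 6 misses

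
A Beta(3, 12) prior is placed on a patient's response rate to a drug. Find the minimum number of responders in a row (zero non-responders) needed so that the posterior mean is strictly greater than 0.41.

k = 6

After k responders and 0 non-responders the posterior is Beta(3+k, 12), with mean (3+k)/(3+12+k).
Set (3+k)/(15+k) > 0.41 and solve: k > (0.41·15 − 3)/(1 − 0.41) = 5.339.
The smallest integer exceeding 5.339 is 6, and checking k=6: (9)/(21) = 0.4286 > 0.41.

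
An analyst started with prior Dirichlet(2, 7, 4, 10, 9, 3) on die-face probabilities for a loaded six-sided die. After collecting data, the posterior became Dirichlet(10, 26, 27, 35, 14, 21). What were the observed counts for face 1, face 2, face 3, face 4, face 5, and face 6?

counts (8, 19, 23, 25, 5, 18)

For a Dirichlet(α) prior with multinomial counts c, the posterior is Dirichlet(α + c) componentwise.
Counts are posterior − prior componentwise: 10−2=8, 26−7=19, 27−4=23, 35−10=25, 14−9=5, 21−3=18.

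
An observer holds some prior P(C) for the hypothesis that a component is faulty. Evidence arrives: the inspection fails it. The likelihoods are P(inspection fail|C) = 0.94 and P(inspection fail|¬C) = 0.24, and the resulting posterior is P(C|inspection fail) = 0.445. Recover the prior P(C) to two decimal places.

P(C) = 0.17

Bayes' rule in odds form gives O(C|E) = O(C)·[P(E|C)/P(E|¬C)], hence O(C) = O(C|E)/LR.
Posterior odds = 0.445/(1−0.445) = 0.8018. LR = 0.94/0.24 = 3.9167.
Prior odds = 0.8018/3.9167 = 0.2047, so P(C) = 0.2047/(1+0.2047) ≈ 0.17.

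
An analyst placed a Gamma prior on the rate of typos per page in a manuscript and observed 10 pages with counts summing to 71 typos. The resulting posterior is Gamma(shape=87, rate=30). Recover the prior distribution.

Gamma(shape=16, rate=20)

A Gamma(α, β) prior (rate parametrization) on a Poisson rate with n observations summing to S gives posterior Gamma(α+S, β+n).
So α = 87 − 71 = 16 and β = 30 − 10 = 20.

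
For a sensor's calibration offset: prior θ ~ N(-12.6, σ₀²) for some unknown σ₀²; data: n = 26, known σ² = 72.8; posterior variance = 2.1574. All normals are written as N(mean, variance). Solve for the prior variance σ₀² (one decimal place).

σ₀² = 9.4

Posterior precision equals prior precision plus data precision: 1/σ_n² = 1/σ₀² + n/σ².
So 1/σ₀² = 1/2.1574 − 26/72.8 = 0.463521 − 0.357143 = 0.106378.
Hence σ₀² = 1/0.106378 ≈ 9.4.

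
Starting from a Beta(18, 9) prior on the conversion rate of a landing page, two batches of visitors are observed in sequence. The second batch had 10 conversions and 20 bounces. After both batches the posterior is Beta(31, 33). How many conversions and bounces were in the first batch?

Because Beta–binomial updating is additive in the counts, the combined data contributed (α_post−α_prior, β_post−β_prior) successes and failures.
Total across both batches: 31−18=13 conversions, 33−9=24 bounces.
Subtract the second batch: 13−10=3 conversions and 24−20=4 bounces.

3 conversions and 4 bounces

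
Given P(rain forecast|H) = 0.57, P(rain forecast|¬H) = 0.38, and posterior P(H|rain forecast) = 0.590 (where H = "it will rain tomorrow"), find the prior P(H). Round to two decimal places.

P(H) = 0.49

Bayes' rule in odds form gives O(H|E) = O(H)·[P(E|H)/P(E|¬H)], hence O(H) = O(H|E)/LR.
Posterior odds = 0.590/(1−0.590) = 1.4390. LR = 0.57/0.38 = 1.5000.
Prior odds = 1.4390/1.5000 = 0.9593, so P(H) = 0.9593/(1+0.9593) ≈ 0.49.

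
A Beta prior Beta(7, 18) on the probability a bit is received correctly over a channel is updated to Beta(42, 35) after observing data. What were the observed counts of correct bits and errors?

35 correct bits and 17 errors

A Beta(a, b) prior with s successes and f failures in binomial data gives a Beta(a+s, b+f) posterior.
Match parameters: s=42−7=35, f=35−18=17.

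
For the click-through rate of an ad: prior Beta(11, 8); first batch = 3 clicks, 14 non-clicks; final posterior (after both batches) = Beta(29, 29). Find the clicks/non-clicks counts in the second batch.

Sequential conjugate updates are equivalent to a single update on the pooled data, so total successes = posterior α − prior α and total failures = posterior β − prior β.
Total across both batches: 29−11=18 clicks, 29−8=21 non-clicks.
Subtract the first batch: 18−3=15 clicks and 21−14=7 non-clicks.

15 clicks and 7 non-clicks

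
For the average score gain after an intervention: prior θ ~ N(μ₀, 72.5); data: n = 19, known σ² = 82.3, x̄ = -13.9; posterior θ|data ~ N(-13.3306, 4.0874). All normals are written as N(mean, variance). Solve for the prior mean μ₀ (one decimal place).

μ₀ = -3.8

With known observation variance, the Normal–Normal posterior has precision τ_n = τ₀ + n/σ² and mean μ_n = (τ₀μ₀ + (n/σ²)x̄)/τ_n.
Here τ₀ = 1/72.5 = 0.013793 and τ_data = 19/82.3 = 0.230863, so τ_n = 0.244656.
Rearranging for μ₀: μ₀ = (μ_n·τ_n − τ_data·x̄)/τ₀ = (-13.3306·0.244656 − 0.230863·-13.9) / 0.013793 = -0.052416/0.013793 ≈ -3.8.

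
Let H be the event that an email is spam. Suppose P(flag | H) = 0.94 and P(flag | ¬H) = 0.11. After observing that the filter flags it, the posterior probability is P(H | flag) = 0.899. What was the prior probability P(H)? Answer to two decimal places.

Bayes' rule in odds form gives O(H|E) = O(H)·[P(E|H)/P(E|¬H)], hence O(H) = O(H|E)/LR.
Posterior odds = 0.899/(1−0.899) = 8.9010. LR = 0.94/0.11 = 8.5455.
Prior odds = 8.9010/8.5455 = 1.0416, so P(H) = 1.0416/(1+1.0416) ≈ 0.51.

P(H) = 0.51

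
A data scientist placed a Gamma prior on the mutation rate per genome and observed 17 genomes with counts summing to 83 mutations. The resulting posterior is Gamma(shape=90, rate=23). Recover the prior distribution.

Gamma(shape=7, rate=6)

Gamma–Poisson conjugacy: posterior shape = α + Σxᵢ, posterior rate = β + n.
So α = 90 − 83 = 7 and β = 23 − 17 = 6.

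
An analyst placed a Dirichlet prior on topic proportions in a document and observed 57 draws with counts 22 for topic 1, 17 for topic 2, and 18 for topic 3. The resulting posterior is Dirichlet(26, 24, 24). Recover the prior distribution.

For a Dirichlet(α) prior with multinomial counts c, the posterior is Dirichlet(α + c) componentwise.
Subtract each count from the matching posterior parameter: 26−22=4, 24−17=7, 24−18=6.

Dirichlet(4, 7, 6)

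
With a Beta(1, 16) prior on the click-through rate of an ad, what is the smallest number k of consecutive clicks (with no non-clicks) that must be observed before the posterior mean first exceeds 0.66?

After k clicks and 0 non-clicks the posterior is Beta(1+k, 16), with mean (1+k)/(1+16+k).
Set (1+k)/(17+k) > 0.66 and solve: k > (0.66·17 − 1)/(1 − 0.66) = 30.059.
The smallest integer exceeding 30.059 is 31, and checking k=31: (32)/(48) = 0.6667 > 0.66.

k = 31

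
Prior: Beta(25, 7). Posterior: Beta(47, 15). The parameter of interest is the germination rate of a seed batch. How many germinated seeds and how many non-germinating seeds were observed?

22 germinated seeds and 8 non-germinating seeds

Under Beta–binomial conjugacy the posterior parameters are (a+s, b+f).
Match parameters: s=47−25=22, f=15−7=8.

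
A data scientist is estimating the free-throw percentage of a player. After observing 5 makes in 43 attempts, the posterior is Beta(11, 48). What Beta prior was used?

Beta(6, 10)

Beta is conjugate to the binomial likelihood: posterior = Beta(α+s, β+f).
So α = 11 − 5 = 6 and β = 48 − 38 = 10.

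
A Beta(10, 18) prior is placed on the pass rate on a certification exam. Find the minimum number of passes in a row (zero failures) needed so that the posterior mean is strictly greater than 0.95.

After k passes and 0 failures the posterior is Beta(10+k, 18), with mean (10+k)/(10+18+k).
Set (10+k)/(28+k) > 0.95 and solve: k > (0.95·28 − 10)/(1 − 0.95) = 332.000.
The smallest integer exceeding 332.000 is 333.

k = 333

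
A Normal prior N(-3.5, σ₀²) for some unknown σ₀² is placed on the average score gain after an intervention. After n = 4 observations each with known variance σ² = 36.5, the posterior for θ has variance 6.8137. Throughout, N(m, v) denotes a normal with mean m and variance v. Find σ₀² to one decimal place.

Posterior precision equals prior precision plus data precision: 1/σ_n² = 1/σ₀² + n/σ².
So 1/σ₀² = 1/6.8137 − 4/36.5 = 0.146763 − 0.109589 = 0.037174.
Hence σ₀² = 1/0.037174 ≈ 26.9.

σ₀² = 26.9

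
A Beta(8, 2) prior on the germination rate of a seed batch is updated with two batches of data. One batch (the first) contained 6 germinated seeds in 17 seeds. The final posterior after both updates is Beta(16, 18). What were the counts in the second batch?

Sequential conjugate updates are equivalent to a single update on the pooled data, so total successes = posterior α − prior α and total failures = posterior β − prior β.
Total across both batches: 16−8=8 germinated seeds, 18−2=16 non-germinating seeds.
Subtract the first batch: 8−6=2 germinated seeds and 16−11=5 non-germinating seeds.

2 germinated seeds and 5 non-germinating seeds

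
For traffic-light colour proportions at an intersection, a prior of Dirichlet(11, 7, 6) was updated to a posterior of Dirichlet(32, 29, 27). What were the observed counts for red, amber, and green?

For a Dirichlet(α) prior with multinomial counts c, the posterior is Dirichlet(α + c) componentwise.
Counts are posterior − prior componentwise: 32−11=21, 29−7=22, 27−6=21.

counts (21, 22, 21)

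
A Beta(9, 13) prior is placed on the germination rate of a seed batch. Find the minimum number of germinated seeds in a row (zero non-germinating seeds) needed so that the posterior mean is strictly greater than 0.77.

After k germinated seeds and 0 non-germinating seeds the posterior is Beta(9+k, 13), with mean (9+k)/(9+13+k).
Set (9+k)/(22+k) > 0.77 and solve: k > (0.77·22 − 9)/(1 − 0.77) = 34.522.
The smallest integer exceeding 34.522 is 35.

k = 35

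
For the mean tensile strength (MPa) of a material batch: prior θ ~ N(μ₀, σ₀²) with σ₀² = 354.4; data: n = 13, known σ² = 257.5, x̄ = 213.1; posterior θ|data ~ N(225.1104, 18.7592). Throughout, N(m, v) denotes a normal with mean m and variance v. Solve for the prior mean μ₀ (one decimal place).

μ₀ = 440.0

With known observation variance, the Normal–Normal posterior has precision τ_n = τ₀ + n/σ² and mean μ_n = (τ₀μ₀ + (n/σ²)x̄)/τ_n.
Here τ₀ = 1/354.4 = 0.002822 and τ_data = 13/257.5 = 0.050485, so τ_n = 0.053307.
Rearranging for μ₀: μ₀ = (μ_n·τ_n − τ_data·x̄)/τ₀ = (225.1104·0.053307 − 0.050485·213.1) / 0.002822 = 1.241607/0.002822 ≈ 440.0.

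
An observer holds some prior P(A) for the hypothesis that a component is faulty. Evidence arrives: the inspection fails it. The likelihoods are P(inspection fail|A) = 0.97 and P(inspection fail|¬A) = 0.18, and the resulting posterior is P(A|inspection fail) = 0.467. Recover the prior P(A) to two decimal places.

P(A) = 0.14

Bayes' rule in odds form gives O(A|E) = O(A)·[P(E|A)/P(E|¬A)], hence O(A) = O(A|E)/LR.
Posterior odds = 0.467/(1−0.467) = 0.8762. LR = 0.97/0.18 = 5.3889.
Prior odds = 0.8762/5.3889 = 0.1626, so P(A) = 0.1626/(1+0.1626) ≈ 0.14.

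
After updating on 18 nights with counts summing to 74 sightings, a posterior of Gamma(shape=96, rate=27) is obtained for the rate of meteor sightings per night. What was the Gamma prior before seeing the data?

Gamma–Poisson conjugacy: posterior shape = α + Σxᵢ, posterior rate = β + n.
So α = 96 − 74 = 22 and β = 27 − 18 = 9.

Gamma(shape=22, rate=9)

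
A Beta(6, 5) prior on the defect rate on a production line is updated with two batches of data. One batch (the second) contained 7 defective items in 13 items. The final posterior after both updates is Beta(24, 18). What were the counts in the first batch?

Sequential conjugate updates are equivalent to a single update on the pooled data, so total successes = posterior α − prior α and total failures = posterior β − prior β.
Total across both batches: 24−6=18 defective items, 18−5=13 good items.
Subtract the second batch: 18−7=11 defective items and 13−6=7 good items.

11 defective items and 7 good items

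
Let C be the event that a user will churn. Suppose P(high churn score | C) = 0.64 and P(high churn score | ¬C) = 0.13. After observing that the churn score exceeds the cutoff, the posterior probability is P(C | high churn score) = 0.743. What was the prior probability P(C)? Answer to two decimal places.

Bayes' rule in odds form gives O(C|E) = O(C)·[P(E|C)/P(E|¬C)], hence O(C) = O(C|E)/LR.
Posterior odds = 0.743/(1−0.743) = 2.8911. LR = 0.64/0.13 = 4.9231.
Prior odds = 2.8911/4.9231 = 0.5873, so P(C) = 0.5873/(1+0.5873) ≈ 0.37.

P(C) = 0.37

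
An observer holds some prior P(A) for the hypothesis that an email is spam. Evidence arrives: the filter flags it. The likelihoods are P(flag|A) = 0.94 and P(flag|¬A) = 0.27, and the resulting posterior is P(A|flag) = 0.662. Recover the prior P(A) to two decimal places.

Bayes' rule in odds form gives O(A|E) = O(A)·[P(E|A)/P(E|¬A)], hence O(A) = O(A|E)/LR.
Posterior odds = 0.662/(1−0.662) = 1.9586. LR = 0.94/0.27 = 3.4815.
Prior odds = 1.9586/3.4815 = 0.5626, so P(A) = 0.5626/(1+0.5626) ≈ 0.36.

P(A) = 0.36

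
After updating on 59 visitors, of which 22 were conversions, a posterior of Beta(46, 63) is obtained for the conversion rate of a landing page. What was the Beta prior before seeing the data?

Under Beta–binomial conjugacy the posterior parameters are (a+s, b+f).
Subtract the data counts: 46−22=24, 63−37=26.

Beta(24, 26)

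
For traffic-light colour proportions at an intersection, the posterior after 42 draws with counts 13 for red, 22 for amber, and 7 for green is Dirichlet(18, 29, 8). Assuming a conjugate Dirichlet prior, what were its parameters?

For a Dirichlet(α) prior with multinomial counts c, the posterior is Dirichlet(α + c) componentwise.
Subtract each count from the matching posterior parameter: 18−13=5, 29−22=7, 8−7=1.

Dirichlet(5, 7, 1)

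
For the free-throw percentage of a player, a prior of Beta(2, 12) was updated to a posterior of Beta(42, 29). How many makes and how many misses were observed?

40 makes and 17 misses

Beta is conjugate to the binomial likelihood: posterior = Beta(α+s, β+f).
So s = 42 − 2 = 40 and f = 29 − 12 = 17.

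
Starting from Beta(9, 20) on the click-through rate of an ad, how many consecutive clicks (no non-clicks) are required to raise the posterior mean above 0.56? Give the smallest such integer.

k = 17

After k clicks and 0 non-clicks the posterior is Beta(9+k, 20), with mean (9+k)/(9+20+k).
Set (9+k)/(29+k) > 0.56 and solve: k > (0.56·29 − 9)/(1 − 0.56) = 16.455.
The smallest integer exceeding 16.455 is 17.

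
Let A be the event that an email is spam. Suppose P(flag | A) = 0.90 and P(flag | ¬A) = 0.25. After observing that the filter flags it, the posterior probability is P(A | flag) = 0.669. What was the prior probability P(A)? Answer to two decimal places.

In odds form, posterior odds = prior odds × likelihood ratio, so prior odds = posterior odds ÷ LR.
Posterior odds = 0.669/(1−0.669) = 2.0211. LR = 0.90/0.25 = 3.6000.
Prior odds = 2.0211/3.6000 = 0.5614, so P(A) = 0.5614/(1+0.5614) ≈ 0.36.

P(A) = 0.36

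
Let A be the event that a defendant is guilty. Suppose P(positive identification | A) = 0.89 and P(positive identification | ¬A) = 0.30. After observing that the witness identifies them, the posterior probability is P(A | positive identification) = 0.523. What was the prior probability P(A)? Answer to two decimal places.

Bayes' rule in odds form gives O(A|E) = O(A)·[P(E|A)/P(E|¬A)], hence O(A) = O(A|E)/LR.
Posterior odds = 0.523/(1−0.523) = 1.0964. LR = 0.89/0.30 = 2.9667.
Prior odds = 1.0964/2.9667 = 0.3696, so P(A) = 0.3696/(1+0.3696) ≈ 0.27.

P(A) = 0.27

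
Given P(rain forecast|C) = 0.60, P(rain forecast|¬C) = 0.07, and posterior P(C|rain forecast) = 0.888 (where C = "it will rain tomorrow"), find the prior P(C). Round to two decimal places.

P(C) = 0.48

In odds form, posterior odds = prior odds × likelihood ratio, so prior odds = posterior odds ÷ LR.
Posterior odds = 0.888/(1−0.888) = 7.9286. LR = 0.60/0.07 = 8.5714.
Prior odds = 7.9286/8.5714 = 0.9250, so P(C) = 0.9250/(1+0.9250) ≈ 0.48.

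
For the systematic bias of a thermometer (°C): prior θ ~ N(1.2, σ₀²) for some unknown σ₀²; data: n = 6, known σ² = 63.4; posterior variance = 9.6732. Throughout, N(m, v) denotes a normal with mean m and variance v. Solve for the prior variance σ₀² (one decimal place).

σ₀² = 114.4

Posterior precision equals prior precision plus data precision: 1/σ_n² = 1/σ₀² + n/σ².
So 1/σ₀² = 1/9.6732 − 6/63.4 = 0.103378 − 0.094637 = 0.008741.
Hence σ₀² = 1/0.008741 ≈ 114.4.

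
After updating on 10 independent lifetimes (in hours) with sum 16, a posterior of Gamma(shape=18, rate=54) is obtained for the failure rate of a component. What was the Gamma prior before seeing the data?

Gamma(shape=8, rate=38)

For an exponential likelihood with a Gamma(α, β) prior on the rate, n observations with total T give posterior Gamma(α+n, β+T).
So α = 18 − 10 = 8 and β = 54 − 16 = 38.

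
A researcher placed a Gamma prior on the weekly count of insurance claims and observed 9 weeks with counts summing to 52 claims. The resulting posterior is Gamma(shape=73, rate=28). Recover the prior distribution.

A Gamma(α, β) prior (rate parametrization) on a Poisson rate with n observations summing to S gives posterior Gamma(α+S, β+n).
So α = 73 − 52 = 21 and β = 28 − 9 = 19.

Gamma(shape=21, rate=19)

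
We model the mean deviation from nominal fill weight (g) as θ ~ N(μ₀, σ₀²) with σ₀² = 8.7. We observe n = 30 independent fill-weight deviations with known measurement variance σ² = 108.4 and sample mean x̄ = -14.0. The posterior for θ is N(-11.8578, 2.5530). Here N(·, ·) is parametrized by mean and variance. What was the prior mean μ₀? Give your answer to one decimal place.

μ₀ = -6.7

With known observation variance, the Normal–Normal posterior has precision τ_n = τ₀ + n/σ² and mean μ_n = (τ₀μ₀ + (n/σ²)x̄)/τ_n.
Here τ₀ = 1/8.7 = 0.114943 and τ_data = 30/108.4 = 0.276753, so τ_n = 0.391696.
Rearranging for μ₀: μ₀ = (μ_n·τ_n − τ_data·x̄)/τ₀ = (-11.8578·0.391696 − 0.276753·-14.0) / 0.114943 = -0.770111/0.114943 ≈ -6.7.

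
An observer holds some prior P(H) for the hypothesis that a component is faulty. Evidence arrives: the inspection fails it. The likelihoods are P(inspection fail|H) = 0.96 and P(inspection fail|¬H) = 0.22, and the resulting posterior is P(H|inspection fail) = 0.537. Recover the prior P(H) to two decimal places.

P(H) = 0.21

In odds form, posterior odds = prior odds × likelihood ratio, so prior odds = posterior odds ÷ LR.
Posterior odds = 0.537/(1−0.537) = 1.1598. LR = 0.96/0.22 = 4.3636.
Prior odds = 1.1598/4.3636 = 0.2658, so P(H) = 0.2658/(1+0.2658) ≈ 0.21.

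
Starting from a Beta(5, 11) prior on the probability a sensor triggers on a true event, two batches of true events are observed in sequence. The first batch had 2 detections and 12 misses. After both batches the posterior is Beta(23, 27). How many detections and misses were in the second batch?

16 detections and 4 misses

Because Beta–binomial updating is additive in the counts, the combined data contributed (α_post−α_prior, β_post−β_prior) successes and failures.
Total across both batches: 23−5=18 detections, 27−11=16 misses.
Subtract the first batch: 18−2=16 detections and 16−12=4 misses.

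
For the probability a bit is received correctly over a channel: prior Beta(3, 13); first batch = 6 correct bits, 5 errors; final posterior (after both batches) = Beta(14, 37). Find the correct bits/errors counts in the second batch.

5 correct bits and 19 errors

Because Beta–binomial updating is additive in the counts, the combined data contributed (α_post−α_prior, β_post−β_prior) successes and failures.
Total across both batches: 14−3=11 correct bits, 37−13=24 errors.
Subtract the first batch: 11−6=5 correct bits and 24−5=19 errors.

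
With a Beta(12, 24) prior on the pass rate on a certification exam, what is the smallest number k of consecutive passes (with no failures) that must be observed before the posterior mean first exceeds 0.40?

k = 5

After k passes and 0 failures the posterior is Beta(12+k, 24), with mean (12+k)/(12+24+k).
Set (12+k)/(36+k) > 0.40 and solve: k > (0.40·36 − 12)/(1 − 0.40) = 4.000.
The smallest integer exceeding 4.000 is 5.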